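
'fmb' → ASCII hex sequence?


String: 'fmb'  (3 characters)
Per-character ASCII lookup:
  'f': lowercase starts at 97: 'f' = 97 + 5 = 102 → 0x66
  'm': lowercase starts at 97: 'm' = 97 + 12 = 109 → 0x6D
  'b': lowercase starts at 97: 'b' = 97 + 1 = 98 → 0x62
= 0x66 0x6D 0x62


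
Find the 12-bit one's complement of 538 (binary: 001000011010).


Original: 001000011010
Invert all bits:
  bit 0: 0 → 1
  bit 1: 0 → 1
  bit 2: 1 → 0
  bit 3: 0 → 1
  bit 4: 0 → 1
  bit 5: 0 → 1
  bit 6: 0 → 1
  bit 7: 1 → 0
  bit 8: 1 → 0
  bit 9: 0 → 1
  bit 10: 1 → 0
  bit 11: 0 → 1
= 110111100101


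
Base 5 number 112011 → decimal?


Positional values (base 5):
  1 × 5^0 = 1 × 1 = 1
  1 × 5^1 = 1 × 5 = 5
  0 × 5^2 = 0 × 25 = 0
  2 × 5^3 = 2 × 125 = 250
  1 × 5^4 = 1 × 625 = 625
  1 × 5^5 = 1 × 3125 = 3125
Sum = 1 + 5 + 0 + 250 + 625 + 3125
= 4006


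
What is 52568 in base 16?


Divide by 16 repeatedly:
52568 ÷ 16 = 3285 remainder 8 (8)
3285 ÷ 16 = 205 remainder 5 (5)
205 ÷ 16 = 12 remainder 13 (D)
12 ÷ 16 = 0 remainder 12 (C)
Reading remainders bottom-up:
= 0xCD58


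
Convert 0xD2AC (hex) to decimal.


Positional values:
Position 0: C × 16^0 = 12 × 1 = 12
Position 1: A × 16^1 = 10 × 16 = 160
Position 2: 2 × 16^2 = 2 × 256 = 512
Position 3: D × 16^3 = 13 × 4096 = 53248
Sum = 12 + 160 + 512 + 53248
= 53932


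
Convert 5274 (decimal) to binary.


Divide by 2 repeatedly:
5274 ÷ 2 = 2637 remainder 0
2637 ÷ 2 = 1318 remainder 1
1318 ÷ 2 = 659 remainder 0
659 ÷ 2 = 329 remainder 1
329 ÷ 2 = 164 remainder 1
164 ÷ 2 = 82 remainder 0
82 ÷ 2 = 41 remainder 0
41 ÷ 2 = 20 remainder 1
20 ÷ 2 = 10 remainder 0
10 ÷ 2 = 5 remainder 0
5 ÷ 2 = 2 remainder 1
2 ÷ 2 = 1 remainder 0
1 ÷ 2 = 0 remainder 1
Reading remainders bottom-up:
= 1010010011010


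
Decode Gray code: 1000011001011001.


Gray code: 1000011001011001
MSB stays the same: 1
Each subsequent bit = prev_binary XOR current_gray:
  B[1] = 1 XOR 0 = 1
  B[2] = 1 XOR 0 = 1
  B[3] = 1 XOR 0 = 1
  B[4] = 1 XOR 0 = 1
  B[5] = 1 XOR 1 = 0
  B[6] = 0 XOR 1 = 1
  B[7] = 1 XOR 0 = 1
  B[8] = 1 XOR 0 = 1
  B[9] = 1 XOR 1 = 0
  B[10] = 0 XOR 0 = 0
  B[11] = 0 XOR 1 = 1
  B[12] = 1 XOR 1 = 0
  B[13] = 0 XOR 0 = 0
  B[14] = 0 XOR 0 = 0
  B[15] = 0 XOR 1 = 1
= 1111101110010001 (64401 decimal)


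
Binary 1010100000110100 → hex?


Group into 4-bit nibbles: 1010100000110100
  1010 = A
  1000 = 8
  0011 = 3
  0100 = 4
= 0xA834


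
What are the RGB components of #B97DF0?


Hex: #B97DF0
R = B9₁₆ = 185
G = 7D₁₆ = 125
B = F0₁₆ = 240
= RGB(185, 125, 240)


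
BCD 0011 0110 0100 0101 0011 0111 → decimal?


Each 4-bit group → digit:
  0011 → 3
  0110 → 6
  0100 → 4
  0101 → 5
  0011 → 3
  0111 → 7
= 364537


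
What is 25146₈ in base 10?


Positional values:
Position 0: 6 × 8^0 = 6
Position 1: 4 × 8^1 = 32
Position 2: 1 × 8^2 = 64
Position 3: 5 × 8^3 = 2560
Position 4: 2 × 8^4 = 8192
Sum = 6 + 32 + 64 + 2560 + 8192
= 10854


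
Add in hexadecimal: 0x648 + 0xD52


Align and add column by column (LSB to MSB, each column mod 16 with carry):
  0648
+ 0D52
  ----
  col 0: 8(8) + 2(2) + 0 (carry in) = 10 → A(10), carry out 0
  col 1: 4(4) + 5(5) + 0 (carry in) = 9 → 9(9), carry out 0
  col 2: 6(6) + D(13) + 0 (carry in) = 19 → 3(3), carry out 1
  col 3: 0(0) + 0(0) + 1 (carry in) = 1 → 1(1), carry out 0
Reading digits MSB→LSB: 139A
Strip leading zeros: 139A
= 0x139A


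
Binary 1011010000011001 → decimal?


Positional values:
Bit 0: 1 × 2^0 = 1
Bit 3: 1 × 2^3 = 8
Bit 4: 1 × 2^4 = 16
Bit 10: 1 × 2^10 = 1024
Bit 12: 1 × 2^12 = 4096
Bit 13: 1 × 2^13 = 8192
Bit 15: 1 × 2^15 = 32768
Sum = 1 + 8 + 16 + 1024 + 4096 + 8192 + 32768
= 46105


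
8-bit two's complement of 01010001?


Original: 01010001
Step 1 - Invert all bits: 10101110
Step 2 - Add 1: 10101110 + 1
= 10101111 (represents -81)


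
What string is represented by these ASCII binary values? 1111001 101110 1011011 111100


Codes (binary): 1111001 101110 1011011 111100
Per-code ASCII lookup:
  1111001 = 121  (range 97-122: lowercase, 121 - 97 = 24) → 'y'
  101110 = 46  (special character) → '.'
  1011011 = 91  (special character) → '['
  111100 = 60  (special character) → '<'
= 'y.[<'


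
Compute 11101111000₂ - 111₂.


Align and subtract column by column (LSB to MSB, borrowing when needed):
  11101111000
- 00000000111
  -----------
  col 0: (0 - 0 borrow-in) - 1 → borrow from next column: (0+2) - 1 = 1, borrow out 1
  col 1: (0 - 1 borrow-in) - 1 → borrow from next column: (-1+2) - 1 = 0, borrow out 1
  col 2: (0 - 1 borrow-in) - 1 → borrow from next column: (-1+2) - 1 = 0, borrow out 1
  col 3: (1 - 1 borrow-in) - 0 → 0 - 0 = 0, borrow out 0
  col 4: (1 - 0 borrow-in) - 0 → 1 - 0 = 1, borrow out 0
  col 5: (1 - 0 borrow-in) - 0 → 1 - 0 = 1, borrow out 0
  col 6: (1 - 0 borrow-in) - 0 → 1 - 0 = 1, borrow out 0
  col 7: (0 - 0 borrow-in) - 0 → 0 - 0 = 0, borrow out 0
  col 8: (1 - 0 borrow-in) - 0 → 1 - 0 = 1, borrow out 0
  col 9: (1 - 0 borrow-in) - 0 → 1 - 0 = 1, borrow out 0
  col 10: (1 - 0 borrow-in) - 0 → 1 - 0 = 1, borrow out 0
Reading bits MSB→LSB: 11101110001
Strip leading zeros: 11101110001
= 11101110001


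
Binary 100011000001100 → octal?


Group into 3-bit groups: 100011000001100
  100 = 4
  011 = 3
  000 = 0
  001 = 1
  100 = 4
= 0o43014


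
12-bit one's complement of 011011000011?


Original: 011011000011
Invert all bits:
  bit 0: 0 → 1
  bit 1: 1 → 0
  bit 2: 1 → 0
  bit 3: 0 → 1
  bit 4: 1 → 0
  bit 5: 1 → 0
  bit 6: 0 → 1
  bit 7: 0 → 1
  bit 8: 0 → 1
  bit 9: 0 → 1
  bit 10: 1 → 0
  bit 11: 1 → 0
= 100100111100


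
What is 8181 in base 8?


Divide by 8 repeatedly:
8181 ÷ 8 = 1022 remainder 5
1022 ÷ 8 = 127 remainder 6
127 ÷ 8 = 15 remainder 7
15 ÷ 8 = 1 remainder 7
1 ÷ 8 = 0 remainder 1
Reading remainders bottom-up:
= 0o17765


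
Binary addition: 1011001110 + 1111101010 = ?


Align and add column by column (LSB to MSB, carry propagating):
  01011001110
+ 01111101010
  -----------
  col 0: 0 + 0 + 0 (carry in) = 0 → bit 0, carry out 0
  col 1: 1 + 1 + 0 (carry in) = 2 → bit 0, carry out 1
  col 2: 1 + 0 + 1 (carry in) = 2 → bit 0, carry out 1
  col 3: 1 + 1 + 1 (carry in) = 3 → bit 1, carry out 1
  col 4: 0 + 0 + 1 (carry in) = 1 → bit 1, carry out 0
  col 5: 0 + 1 + 0 (carry in) = 1 → bit 1, carry out 0
  col 6: 1 + 1 + 0 (carry in) = 2 → bit 0, carry out 1
  col 7: 1 + 1 + 1 (carry in) = 3 → bit 1, carry out 1
  col 8: 0 + 1 + 1 (carry in) = 2 → bit 0, carry out 1
  col 9: 1 + 1 + 1 (carry in) = 3 → bit 1, carry out 1
  col 10: 0 + 0 + 1 (carry in) = 1 → bit 1, carry out 0
Reading bits MSB→LSB: 11010111000
Strip leading zeros: 11010111000
= 11010111000


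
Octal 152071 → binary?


Each octal digit → 3 binary bits:
  1 = 001
  5 = 101
  2 = 010
  0 = 000
  7 = 111
  1 = 001
Concatenate: 001 101 010 000 111 001
= 001101010000111001


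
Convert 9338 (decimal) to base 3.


Divide by 3 repeatedly:
9338 ÷ 3 = 3112 remainder 2
3112 ÷ 3 = 1037 remainder 1
1037 ÷ 3 = 345 remainder 2
345 ÷ 3 = 115 remainder 0
115 ÷ 3 = 38 remainder 1
38 ÷ 3 = 12 remainder 2
12 ÷ 3 = 4 remainder 0
4 ÷ 3 = 1 remainder 1
1 ÷ 3 = 0 remainder 1
Reading remainders bottom-up:
= 110210212


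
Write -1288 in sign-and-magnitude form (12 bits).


Sign bit: 1 (negative)
Magnitude: 1288 = 10100001000
= 110100001000


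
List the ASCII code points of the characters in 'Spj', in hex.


String: 'Spj'  (3 characters)
Per-character ASCII lookup:
  'S': uppercase starts at 65: 'S' = 65 + 18 = 83 → 0x53
  'p': lowercase starts at 97: 'p' = 97 + 15 = 112 → 0x70
  'j': lowercase starts at 97: 'j' = 97 + 9 = 106 → 0x6A
= 0x53 0x70 0x6A


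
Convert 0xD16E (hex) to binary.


Each hex digit → 4 binary bits:
  D = 1101
  1 = 0001
  6 = 0110
  E = 1110
Concatenate: 1101 0001 0110 1110
= 1101000101101110


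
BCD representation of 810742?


Each digit → 4-bit binary:
  8 → 1000
  1 → 0001
  0 → 0000
  7 → 0111
  4 → 0100
  2 → 0010
= 1000 0001 0000 0111 0100 0010


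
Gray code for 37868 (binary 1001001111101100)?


Binary: 1001001111101100
Gray code: G = B XOR (B >> 1)
B >> 1 = 0100100111110110
1001001111101100 XOR 0100100111110110:
  1 XOR 0 = 1
  0 XOR 1 = 1
  0 XOR 0 = 0
  1 XOR 0 = 1
  0 XOR 1 = 1
  0 XOR 0 = 0
  1 XOR 0 = 1
  1 XOR 1 = 0
  1 XOR 1 = 0
  1 XOR 1 = 0
  1 XOR 1 = 0
  0 XOR 1 = 1
  1 XOR 0 = 1
  1 XOR 1 = 0
  0 XOR 1 = 1
  0 XOR 0 = 0
= 1101101000011010


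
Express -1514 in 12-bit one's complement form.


Original: 010111101010
Invert all bits:
  bit 0: 0 → 1
  bit 1: 1 → 0
  bit 2: 0 → 1
  bit 3: 1 → 0
  bit 4: 1 → 0
  bit 5: 1 → 0
  bit 6: 1 → 0
  bit 7: 0 → 1
  bit 8: 1 → 0
  bit 9: 0 → 1
  bit 10: 1 → 0
  bit 11: 0 → 1
= 101000010101


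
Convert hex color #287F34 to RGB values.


Hex: #287F34
R = 28₁₆ = 40
G = 7F₁₆ = 127
B = 34₁₆ = 52
= RGB(40, 127, 52)


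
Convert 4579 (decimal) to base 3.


Divide by 3 repeatedly:
4579 ÷ 3 = 1526 remainder 1
1526 ÷ 3 = 508 remainder 2
508 ÷ 3 = 169 remainder 1
169 ÷ 3 = 56 remainder 1
56 ÷ 3 = 18 remainder 2
18 ÷ 3 = 6 remainder 0
6 ÷ 3 = 2 remainder 0
2 ÷ 3 = 0 remainder 2
Reading remainders bottom-up:
= 20021121


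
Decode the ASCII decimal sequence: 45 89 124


Codes (decimal): 45 89 124
Per-code ASCII lookup:
  45  (special character) → '-'
  89  (range 65-90: uppercase, 89 - 65 = 24) → 'Y'
  124  (special character) → '|'
= '-Y|'


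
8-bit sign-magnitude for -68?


Sign bit: 1 (negative)
Magnitude: 68 = 1000100
= 11000100


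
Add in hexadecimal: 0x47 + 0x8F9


Align and add column by column (LSB to MSB, each column mod 16 with carry):
  0047
+ 08F9
  ----
  col 0: 7(7) + 9(9) + 0 (carry in) = 16 → 0(0), carry out 1
  col 1: 4(4) + F(15) + 1 (carry in) = 20 → 4(4), carry out 1
  col 2: 0(0) + 8(8) + 1 (carry in) = 9 → 9(9), carry out 0
  col 3: 0(0) + 0(0) + 0 (carry in) = 0 → 0(0), carry out 0
Reading digits MSB→LSB: 0940
Strip leading zeros: 940
= 0x940


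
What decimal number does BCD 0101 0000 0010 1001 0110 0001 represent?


Each 4-bit group → digit:
  0101 → 5
  0000 → 0
  0010 → 2
  1001 → 9
  0110 → 6
  0001 → 1
= 502961


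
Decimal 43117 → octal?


Divide by 8 repeatedly:
43117 ÷ 8 = 5389 remainder 5
5389 ÷ 8 = 673 remainder 5
673 ÷ 8 = 84 remainder 1
84 ÷ 8 = 10 remainder 4
10 ÷ 8 = 1 remainder 2
1 ÷ 8 = 0 remainder 1
Reading remainders bottom-up:
= 0o124155


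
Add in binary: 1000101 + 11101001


Align and add column by column (LSB to MSB, carry propagating):
  001000101
+ 011101001
  ---------
  col 0: 1 + 1 + 0 (carry in) = 2 → bit 0, carry out 1
  col 1: 0 + 0 + 1 (carry in) = 1 → bit 1, carry out 0
  col 2: 1 + 0 + 0 (carry in) = 1 → bit 1, carry out 0
  col 3: 0 + 1 + 0 (carry in) = 1 → bit 1, carry out 0
  col 4: 0 + 0 + 0 (carry in) = 0 → bit 0, carry out 0
  col 5: 0 + 1 + 0 (carry in) = 1 → bit 1, carry out 0
  col 6: 1 + 1 + 0 (carry in) = 2 → bit 0, carry out 1
  col 7: 0 + 1 + 1 (carry in) = 2 → bit 0, carry out 1
  col 8: 0 + 0 + 1 (carry in) = 1 → bit 1, carry out 0
Reading bits MSB→LSB: 100101110
Strip leading zeros: 100101110
= 100101110


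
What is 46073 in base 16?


Divide by 16 repeatedly:
46073 ÷ 16 = 2879 remainder 9 (9)
2879 ÷ 16 = 179 remainder 15 (F)
179 ÷ 16 = 11 remainder 3 (3)
11 ÷ 16 = 0 remainder 11 (B)
Reading remainders bottom-up:
= 0xB3F9


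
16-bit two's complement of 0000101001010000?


Original: 0000101001010000
Step 1 - Invert all bits: 1111010110101111
Step 2 - Add 1: 1111010110101111 + 1
= 1111010110110000 (represents -2640)


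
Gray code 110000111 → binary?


Gray code: 110000111
MSB stays the same: 1
Each subsequent bit = prev_binary XOR current_gray:
  B[1] = 1 XOR 1 = 0
  B[2] = 0 XOR 0 = 0
  B[3] = 0 XOR 0 = 0
  B[4] = 0 XOR 0 = 0
  B[5] = 0 XOR 0 = 0
  B[6] = 0 XOR 1 = 1
  B[7] = 1 XOR 1 = 0
  B[8] = 0 XOR 1 = 1
= 100000101 (261 decimal)


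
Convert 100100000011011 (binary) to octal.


Group into 3-bit groups: 100100000011011
  100 = 4
  100 = 4
  000 = 0
  011 = 3
  011 = 3
= 0o44033


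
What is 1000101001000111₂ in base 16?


Group into 4-bit nibbles: 1000101001000111
  1000 = 8
  1010 = A
  0100 = 4
  0111 = 7
= 0x8A47


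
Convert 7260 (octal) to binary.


Each octal digit → 3 binary bits:
  7 = 111
  2 = 010
  6 = 110
  0 = 000
Concatenate: 111 010 110 000
= 111010110000


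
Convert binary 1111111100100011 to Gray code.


Binary: 1111111100100011
Gray code: G = B XOR (B >> 1)
B >> 1 = 0111111110010001
1111111100100011 XOR 0111111110010001:
  1 XOR 0 = 1
  1 XOR 1 = 0
  1 XOR 1 = 0
  1 XOR 1 = 0
  1 XOR 1 = 0
  1 XOR 1 = 0
  1 XOR 1 = 0
  1 XOR 1 = 0
  0 XOR 1 = 1
  0 XOR 0 = 0
  1 XOR 0 = 1
  0 XOR 1 = 1
  0 XOR 0 = 0
  0 XOR 0 = 0
  1 XOR 0 = 1
  1 XOR 1 = 0
= 1000000010110010


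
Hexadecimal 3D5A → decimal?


Positional values:
Position 0: A × 16^0 = 10 × 1 = 10
Position 1: 5 × 16^1 = 5 × 16 = 80
Position 2: D × 16^2 = 13 × 256 = 3328
Position 3: 3 × 16^3 = 3 × 4096 = 12288
Sum = 10 + 80 + 3328 + 12288
= 15706


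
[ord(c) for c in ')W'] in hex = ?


String: ')W'  (2 characters)
Per-character ASCII lookup:
  ')': special character: ')' = 41 → 0x29
  'W': uppercase starts at 65: 'W' = 65 + 22 = 87 → 0x57
= 0x29 0x57


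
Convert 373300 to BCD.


Each digit → 4-bit binary:
  3 → 0011
  7 → 0111
  3 → 0011
  3 → 0011
  0 → 0000
  0 → 0000
= 0011 0111 0011 0011 0000 0000


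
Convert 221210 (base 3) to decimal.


Positional values (base 3):
  0 × 3^0 = 0 × 1 = 0
  1 × 3^1 = 1 × 3 = 3
  2 × 3^2 = 2 × 9 = 18
  1 × 3^3 = 1 × 27 = 27
  2 × 3^4 = 2 × 81 = 162
  2 × 3^5 = 2 × 243 = 486
Sum = 0 + 3 + 18 + 27 + 162 + 486
= 696


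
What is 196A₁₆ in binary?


Each hex digit → 4 binary bits:
  1 = 0001
  9 = 1001
  6 = 0110
  A = 1010
Concatenate: 0001 1001 0110 1010
= 0001100101101010


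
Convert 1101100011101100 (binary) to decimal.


Positional values:
Bit 2: 1 × 2^2 = 4
Bit 3: 1 × 2^3 = 8
Bit 5: 1 × 2^5 = 32
Bit 6: 1 × 2^6 = 64
Bit 7: 1 × 2^7 = 128
Bit 11: 1 × 2^11 = 2048
Bit 12: 1 × 2^12 = 4096
Bit 14: 1 × 2^14 = 16384
Bit 15: 1 × 2^15 = 32768
Sum = 4 + 8 + 32 + 64 + 128 + 2048 + 4096 + 16384 + 32768
= 55532


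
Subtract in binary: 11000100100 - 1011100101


Align and subtract column by column (LSB to MSB, borrowing when needed):
  11000100100
- 01011100101
  -----------
  col 0: (0 - 0 borrow-in) - 1 → borrow from next column: (0+2) - 1 = 1, borrow out 1
  col 1: (0 - 1 borrow-in) - 0 → borrow from next column: (-1+2) - 0 = 1, borrow out 1
  col 2: (1 - 1 borrow-in) - 1 → borrow from next column: (0+2) - 1 = 1, borrow out 1
  col 3: (0 - 1 borrow-in) - 0 → borrow from next column: (-1+2) - 0 = 1, borrow out 1
  col 4: (0 - 1 borrow-in) - 0 → borrow from next column: (-1+2) - 0 = 1, borrow out 1
  col 5: (1 - 1 borrow-in) - 1 → borrow from next column: (0+2) - 1 = 1, borrow out 1
  col 6: (0 - 1 borrow-in) - 1 → borrow from next column: (-1+2) - 1 = 0, borrow out 1
  col 7: (0 - 1 borrow-in) - 1 → borrow from next column: (-1+2) - 1 = 0, borrow out 1
  col 8: (0 - 1 borrow-in) - 0 → borrow from next column: (-1+2) - 0 = 1, borrow out 1
  col 9: (1 - 1 borrow-in) - 1 → borrow from next column: (0+2) - 1 = 1, borrow out 1
  col 10: (1 - 1 borrow-in) - 0 → 0 - 0 = 0, borrow out 0
Reading bits MSB→LSB: 01100111111
Strip leading zeros: 1100111111
= 1100111111


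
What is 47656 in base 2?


Divide by 2 repeatedly:
47656 ÷ 2 = 23828 remainder 0
23828 ÷ 2 = 11914 remainder 0
11914 ÷ 2 = 5957 remainder 0
5957 ÷ 2 = 2978 remainder 1
2978 ÷ 2 = 1489 remainder 0
1489 ÷ 2 = 744 remainder 1
744 ÷ 2 = 372 remainder 0
372 ÷ 2 = 186 remainder 0
186 ÷ 2 = 93 remainder 0
93 ÷ 2 = 46 remainder 1
46 ÷ 2 = 23 remainder 0
23 ÷ 2 = 11 remainder 1
11 ÷ 2 = 5 remainder 1
5 ÷ 2 = 2 remainder 1
2 ÷ 2 = 1 remainder 0
1 ÷ 2 = 0 remainder 1
Reading remainders bottom-up:
= 1011101000101000


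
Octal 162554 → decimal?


Positional values:
Position 0: 4 × 8^0 = 4
Position 1: 5 × 8^1 = 40
Position 2: 5 × 8^2 = 320
Position 3: 2 × 8^3 = 1024
Position 4: 6 × 8^4 = 24576
Position 5: 1 × 8^5 = 32768
Sum = 4 + 40 + 320 + 1024 + 24576 + 32768
= 58732


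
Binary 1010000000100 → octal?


Group into 3-bit groups: 001010000000100
  001 = 1
  010 = 2
  000 = 0
  000 = 0
  100 = 4
= 0o12004


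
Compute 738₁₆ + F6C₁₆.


Align and add column by column (LSB to MSB, each column mod 16 with carry):
  0738
+ 0F6C
  ----
  col 0: 8(8) + C(12) + 0 (carry in) = 20 → 4(4), carry out 1
  col 1: 3(3) + 6(6) + 1 (carry in) = 10 → A(10), carry out 0
  col 2: 7(7) + F(15) + 0 (carry in) = 22 → 6(6), carry out 1
  col 3: 0(0) + 0(0) + 1 (carry in) = 1 → 1(1), carry out 0
Reading digits MSB→LSB: 16A4
Strip leading zeros: 16A4
= 0x16A4


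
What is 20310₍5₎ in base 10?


Positional values (base 5):
  0 × 5^0 = 0 × 1 = 0
  1 × 5^1 = 1 × 5 = 5
  3 × 5^2 = 3 × 25 = 75
  0 × 5^3 = 0 × 125 = 0
  2 × 5^4 = 2 × 625 = 1250
Sum = 0 + 5 + 75 + 0 + 1250
= 1330


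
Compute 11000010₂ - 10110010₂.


Align and subtract column by column (LSB to MSB, borrowing when needed):
  11000010
- 10110010
  --------
  col 0: (0 - 0 borrow-in) - 0 → 0 - 0 = 0, borrow out 0
  col 1: (1 - 0 borrow-in) - 1 → 1 - 1 = 0, borrow out 0
  col 2: (0 - 0 borrow-in) - 0 → 0 - 0 = 0, borrow out 0
  col 3: (0 - 0 borrow-in) - 0 → 0 - 0 = 0, borrow out 0
  col 4: (0 - 0 borrow-in) - 1 → borrow from next column: (0+2) - 1 = 1, borrow out 1
  col 5: (0 - 1 borrow-in) - 1 → borrow from next column: (-1+2) - 1 = 0, borrow out 1
  col 6: (1 - 1 borrow-in) - 0 → 0 - 0 = 0, borrow out 0
  col 7: (1 - 0 borrow-in) - 1 → 1 - 1 = 0, borrow out 0
Reading bits MSB→LSB: 00010000
Strip leading zeros: 10000
= 10000


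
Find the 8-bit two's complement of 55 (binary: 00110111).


Original: 00110111
Step 1 - Invert all bits: 11001000
Step 2 - Add 1: 11001000 + 1
= 11001001 (represents -55)


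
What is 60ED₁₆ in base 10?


Positional values:
Position 0: D × 16^0 = 13 × 1 = 13
Position 1: E × 16^1 = 14 × 16 = 224
Position 2: 0 × 16^2 = 0 × 256 = 0
Position 3: 6 × 16^3 = 6 × 4096 = 24576
Sum = 13 + 224 + 0 + 24576
= 24813


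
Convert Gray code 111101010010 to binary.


Gray code: 111101010010
MSB stays the same: 1
Each subsequent bit = prev_binary XOR current_gray:
  B[1] = 1 XOR 1 = 0
  B[2] = 0 XOR 1 = 1
  B[3] = 1 XOR 1 = 0
  B[4] = 0 XOR 0 = 0
  B[5] = 0 XOR 1 = 1
  B[6] = 1 XOR 0 = 1
  B[7] = 1 XOR 1 = 0
  B[8] = 0 XOR 0 = 0
  B[9] = 0 XOR 0 = 0
  B[10] = 0 XOR 1 = 1
  B[11] = 1 XOR 0 = 1
= 101001100011 (2659 decimal)


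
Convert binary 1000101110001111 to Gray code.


Binary: 1000101110001111
Gray code: G = B XOR (B >> 1)
B >> 1 = 0100010111000111
1000101110001111 XOR 0100010111000111:
  1 XOR 0 = 1
  0 XOR 1 = 1
  0 XOR 0 = 0
  0 XOR 0 = 0
  1 XOR 0 = 1
  0 XOR 1 = 1
  1 XOR 0 = 1
  1 XOR 1 = 0
  1 XOR 1 = 0
  0 XOR 1 = 1
  0 XOR 0 = 0
  0 XOR 0 = 0
  1 XOR 0 = 1
  1 XOR 1 = 0
  1 XOR 1 = 0
  1 XOR 1 = 0
= 1100111001001000


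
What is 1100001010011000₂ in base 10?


Positional values:
Bit 3: 1 × 2^3 = 8
Bit 4: 1 × 2^4 = 16
Bit 7: 1 × 2^7 = 128
Bit 9: 1 × 2^9 = 512
Bit 14: 1 × 2^14 = 16384
Bit 15: 1 × 2^15 = 32768
Sum = 8 + 16 + 128 + 512 + 16384 + 32768
= 49816


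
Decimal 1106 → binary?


Divide by 2 repeatedly:
1106 ÷ 2 = 553 remainder 0
553 ÷ 2 = 276 remainder 1
276 ÷ 2 = 138 remainder 0
138 ÷ 2 = 69 remainder 0
69 ÷ 2 = 34 remainder 1
34 ÷ 2 = 17 remainder 0
17 ÷ 2 = 8 remainder 1
8 ÷ 2 = 4 remainder 0
4 ÷ 2 = 2 remainder 0
2 ÷ 2 = 1 remainder 0
1 ÷ 2 = 0 remainder 1
Reading remainders bottom-up:
= 10001010010


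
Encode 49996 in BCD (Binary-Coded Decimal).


Each digit → 4-bit binary:
  4 → 0100
  9 → 1001
  9 → 1001
  9 → 1001
  6 → 0110
= 0100 1001 1001 1001 0110


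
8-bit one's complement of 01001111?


Original: 01001111
Invert all bits:
  bit 0: 0 → 1
  bit 1: 1 → 0
  bit 2: 0 → 1
  bit 3: 0 → 1
  bit 4: 1 → 0
  bit 5: 1 → 0
  bit 6: 1 → 0
  bit 7: 1 → 0
= 10110000


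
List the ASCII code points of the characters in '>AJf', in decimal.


String: '>AJf'  (4 characters)
Per-character ASCII lookup:
  '>': special character: '>' = 62
  'A': uppercase starts at 65: 'A' = 65 + 0 = 65
  'J': uppercase starts at 65: 'J' = 65 + 9 = 74
  'f': lowercase starts at 97: 'f' = 97 + 5 = 102
= 62 65 74 102


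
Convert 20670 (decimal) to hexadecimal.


Divide by 16 repeatedly:
20670 ÷ 16 = 1291 remainder 14 (E)
1291 ÷ 16 = 80 remainder 11 (B)
80 ÷ 16 = 5 remainder 0 (0)
5 ÷ 16 = 0 remainder 5 (5)
Reading remainders bottom-up:
= 0x50BE


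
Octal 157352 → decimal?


Positional values:
Position 0: 2 × 8^0 = 2
Position 1: 5 × 8^1 = 40
Position 2: 3 × 8^2 = 192
Position 3: 7 × 8^3 = 3584
Position 4: 5 × 8^4 = 20480
Position 5: 1 × 8^5 = 32768
Sum = 2 + 40 + 192 + 3584 + 20480 + 32768
= 57066


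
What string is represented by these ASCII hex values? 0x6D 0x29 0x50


Codes (hex): 0x6D 0x29 0x50
Per-code ASCII lookup:
  0x6D = 109  (range 97-122: lowercase, 109 - 97 = 12) → 'm'
  0x29 = 41  (special character) → ')'
  0x50 = 80  (range 65-90: uppercase, 80 - 65 = 15) → 'P'
= 'm)P'


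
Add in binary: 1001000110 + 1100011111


Align and add column by column (LSB to MSB, carry propagating):
  01001000110
+ 01100011111
  -----------
  col 0: 0 + 1 + 0 (carry in) = 1 → bit 1, carry out 0
  col 1: 1 + 1 + 0 (carry in) = 2 → bit 0, carry out 1
  col 2: 1 + 1 + 1 (carry in) = 3 → bit 1, carry out 1
  col 3: 0 + 1 + 1 (carry in) = 2 → bit 0, carry out 1
  col 4: 0 + 1 + 1 (carry in) = 2 → bit 0, carry out 1
  col 5: 0 + 0 + 1 (carry in) = 1 → bit 1, carry out 0
  col 6: 1 + 0 + 0 (carry in) = 1 → bit 1, carry out 0
  col 7: 0 + 0 + 0 (carry in) = 0 → bit 0, carry out 0
  col 8: 0 + 1 + 0 (carry in) = 1 → bit 1, carry out 0
  col 9: 1 + 1 + 0 (carry in) = 2 → bit 0, carry out 1
  col 10: 0 + 0 + 1 (carry in) = 1 → bit 1, carry out 0
Reading bits MSB→LSB: 10101100101
Strip leading zeros: 10101100101
= 10101100101


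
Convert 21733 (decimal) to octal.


Divide by 8 repeatedly:
21733 ÷ 8 = 2716 remainder 5
2716 ÷ 8 = 339 remainder 4
339 ÷ 8 = 42 remainder 3
42 ÷ 8 = 5 remainder 2
5 ÷ 8 = 0 remainder 5
Reading remainders bottom-up:
= 0o52345


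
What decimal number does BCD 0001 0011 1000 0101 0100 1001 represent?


Each 4-bit group → digit:
  0001 → 1
  0011 → 3
  1000 → 8
  0101 → 5
  0100 → 4
  1001 → 9
= 138549


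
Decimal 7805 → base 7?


Divide by 7 repeatedly:
7805 ÷ 7 = 1115 remainder 0
1115 ÷ 7 = 159 remainder 2
159 ÷ 7 = 22 remainder 5
22 ÷ 7 = 3 remainder 1
3 ÷ 7 = 0 remainder 3
Reading remainders bottom-up:
= 31520


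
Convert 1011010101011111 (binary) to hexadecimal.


Group into 4-bit nibbles: 1011010101011111
  1011 = B
  0101 = 5
  0101 = 5
  1111 = F
= 0xB55F


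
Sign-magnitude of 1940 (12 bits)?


Sign bit: 0 (positive)
Magnitude: 1940 = 11110010100
= 011110010100


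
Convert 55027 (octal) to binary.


Each octal digit → 3 binary bits:
  5 = 101
  5 = 101
  0 = 000
  2 = 010
  7 = 111
Concatenate: 101 101 000 010 111
= 101101000010111


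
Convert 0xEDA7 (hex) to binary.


Each hex digit → 4 binary bits:
  E = 1110
  D = 1101
  A = 1010
  7 = 0111
Concatenate: 1110 1101 1010 0111
= 1110110110100111


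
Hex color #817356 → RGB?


Hex: #817356
R = 81₁₆ = 129
G = 73₁₆ = 115
B = 56₁₆ = 86
= RGB(129, 115, 86)


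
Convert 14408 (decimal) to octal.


Divide by 8 repeatedly:
14408 ÷ 8 = 1801 remainder 0
1801 ÷ 8 = 225 remainder 1
225 ÷ 8 = 28 remainder 1
28 ÷ 8 = 3 remainder 4
3 ÷ 8 = 0 remainder 3
Reading remainders bottom-up:
= 0o34110


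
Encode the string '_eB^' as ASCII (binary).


String: '_eB^'  (4 characters)
Per-character ASCII lookup:
  '_': special character: '_' = 95 → 1011111
  'e': lowercase starts at 97: 'e' = 97 + 4 = 101 → 1100101
  'B': uppercase starts at 65: 'B' = 65 + 1 = 66 → 1000010
  '^': special character: '^' = 94 → 1011110
= 1011111 1100101 1000010 1011110


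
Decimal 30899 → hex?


Divide by 16 repeatedly:
30899 ÷ 16 = 1931 remainder 3 (3)
1931 ÷ 16 = 120 remainder 11 (B)
120 ÷ 16 = 7 remainder 8 (8)
7 ÷ 16 = 0 remainder 7 (7)
Reading remainders bottom-up:
= 0x78B3


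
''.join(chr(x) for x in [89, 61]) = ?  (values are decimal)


Codes (decimal): 89 61
Per-code ASCII lookup:
  89  (range 65-90: uppercase, 89 - 65 = 24) → 'Y'
  61  (special character) → '='
= 'Y='


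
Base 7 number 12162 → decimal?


Positional values (base 7):
  2 × 7^0 = 2 × 1 = 2
  6 × 7^1 = 6 × 7 = 42
  1 × 7^2 = 1 × 49 = 49
  2 × 7^3 = 2 × 343 = 686
  1 × 7^4 = 1 × 2401 = 2401
Sum = 2 + 42 + 49 + 686 + 2401
= 3180


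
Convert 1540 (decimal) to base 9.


Divide by 9 repeatedly:
1540 ÷ 9 = 171 remainder 1
171 ÷ 9 = 19 remainder 0
19 ÷ 9 = 2 remainder 1
2 ÷ 9 = 0 remainder 2
Reading remainders bottom-up:
= 2101


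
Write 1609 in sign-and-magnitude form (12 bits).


Sign bit: 0 (positive)
Magnitude: 1609 = 11001001001
= 011001001001


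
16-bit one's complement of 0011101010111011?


Original: 0011101010111011
Invert all bits:
  bit 0: 0 → 1
  bit 1: 0 → 1
  bit 2: 1 → 0
  bit 3: 1 → 0
  bit 4: 1 → 0
  bit 5: 0 → 1
  bit 6: 1 → 0
  bit 7: 0 → 1
  bit 8: 1 → 0
  bit 9: 0 → 1
  bit 10: 1 → 0
  bit 11: 1 → 0
  bit 12: 1 → 0
  bit 13: 0 → 1
  bit 14: 1 → 0
  bit 15: 1 → 0
= 1100010101000100


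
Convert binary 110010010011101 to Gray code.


Binary: 110010010011101
Gray code: G = B XOR (B >> 1)
B >> 1 = 011001001001110
110010010011101 XOR 011001001001110:
  1 XOR 0 = 1
  1 XOR 1 = 0
  0 XOR 1 = 1
  0 XOR 0 = 0
  1 XOR 0 = 1
  0 XOR 1 = 1
  0 XOR 0 = 0
  1 XOR 0 = 1
  0 XOR 1 = 1
  0 XOR 0 = 0
  1 XOR 0 = 1
  1 XOR 1 = 0
  1 XOR 1 = 0
  0 XOR 1 = 1
  1 XOR 0 = 1
= 101011011010011


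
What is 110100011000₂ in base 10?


Positional values:
Bit 3: 1 × 2^3 = 8
Bit 4: 1 × 2^4 = 16
Bit 8: 1 × 2^8 = 256
Bit 10: 1 × 2^10 = 1024
Bit 11: 1 × 2^11 = 2048
Sum = 8 + 16 + 256 + 1024 + 2048
= 3352


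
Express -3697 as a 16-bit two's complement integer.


Original: 0000111001110001
Step 1 - Invert all bits: 1111000110001110
Step 2 - Add 1: 1111000110001110 + 1
= 1111000110001111 (represents -3697)


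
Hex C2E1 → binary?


Each hex digit → 4 binary bits:
  C = 1100
  2 = 0010
  E = 1110
  1 = 0001
Concatenate: 1100 0010 1110 0001
= 1100001011100001


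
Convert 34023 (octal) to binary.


Each octal digit → 3 binary bits:
  3 = 011
  4 = 100
  0 = 000
  2 = 010
  3 = 011
Concatenate: 011 100 000 010 011
= 011100000010011


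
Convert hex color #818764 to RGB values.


Hex: #818764
R = 81₁₆ = 129
G = 87₁₆ = 135
B = 64₁₆ = 100
= RGB(129, 135, 100)


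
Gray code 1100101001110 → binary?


Gray code: 1100101001110
MSB stays the same: 1
Each subsequent bit = prev_binary XOR current_gray:
  B[1] = 1 XOR 1 = 0
  B[2] = 0 XOR 0 = 0
  B[3] = 0 XOR 0 = 0
  B[4] = 0 XOR 1 = 1
  B[5] = 1 XOR 0 = 1
  B[6] = 1 XOR 1 = 0
  B[7] = 0 XOR 0 = 0
  B[8] = 0 XOR 0 = 0
  B[9] = 0 XOR 1 = 1
  B[10] = 1 XOR 1 = 0
  B[11] = 0 XOR 1 = 1
  B[12] = 1 XOR 0 = 1
= 1000110001011 (4491 decimal)


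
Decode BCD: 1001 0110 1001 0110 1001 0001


Each 4-bit group → digit:
  1001 → 9
  0110 → 6
  1001 → 9
  0110 → 6
  1001 → 9
  0001 → 1
= 969691


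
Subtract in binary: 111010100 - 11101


Align and subtract column by column (LSB to MSB, borrowing when needed):
  111010100
- 000011101
  ---------
  col 0: (0 - 0 borrow-in) - 1 → borrow from next column: (0+2) - 1 = 1, borrow out 1
  col 1: (0 - 1 borrow-in) - 0 → borrow from next column: (-1+2) - 0 = 1, borrow out 1
  col 2: (1 - 1 borrow-in) - 1 → borrow from next column: (0+2) - 1 = 1, borrow out 1
  col 3: (0 - 1 borrow-in) - 1 → borrow from next column: (-1+2) - 1 = 0, borrow out 1
  col 4: (1 - 1 borrow-in) - 1 → borrow from next column: (0+2) - 1 = 1, borrow out 1
  col 5: (0 - 1 borrow-in) - 0 → borrow from next column: (-1+2) - 0 = 1, borrow out 1
  col 6: (1 - 1 borrow-in) - 0 → 0 - 0 = 0, borrow out 0
  col 7: (1 - 0 borrow-in) - 0 → 1 - 0 = 1, borrow out 0
  col 8: (1 - 0 borrow-in) - 0 → 1 - 0 = 1, borrow out 0
Reading bits MSB→LSB: 110110111
Strip leading zeros: 110110111
= 110110111


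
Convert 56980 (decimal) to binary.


Divide by 2 repeatedly:
56980 ÷ 2 = 28490 remainder 0
28490 ÷ 2 = 14245 remainder 0
14245 ÷ 2 = 7122 remainder 1
7122 ÷ 2 = 3561 remainder 0
3561 ÷ 2 = 1780 remainder 1
1780 ÷ 2 = 890 remainder 0
890 ÷ 2 = 445 remainder 0
445 ÷ 2 = 222 remainder 1
222 ÷ 2 = 111 remainder 0
111 ÷ 2 = 55 remainder 1
55 ÷ 2 = 27 remainder 1
27 ÷ 2 = 13 remainder 1
13 ÷ 2 = 6 remainder 1
6 ÷ 2 = 3 remainder 0
3 ÷ 2 = 1 remainder 1
1 ÷ 2 = 0 remainder 1
Reading remainders bottom-up:
= 1101111010010100


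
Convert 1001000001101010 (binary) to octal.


Group into 3-bit groups: 001001000001101010
  001 = 1
  001 = 1
  000 = 0
  001 = 1
  101 = 5
  010 = 2
= 0o110152


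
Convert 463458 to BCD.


Each digit → 4-bit binary:
  4 → 0100
  6 → 0110
  3 → 0011
  4 → 0100
  5 → 0101
  8 → 1000
= 0100 0110 0011 0100 0101 1000


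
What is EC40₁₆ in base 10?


Positional values:
Position 0: 0 × 16^0 = 0 × 1 = 0
Position 1: 4 × 16^1 = 4 × 16 = 64
Position 2: C × 16^2 = 12 × 256 = 3072
Position 3: E × 16^3 = 14 × 4096 = 57344
Sum = 0 + 64 + 3072 + 57344
= 60480


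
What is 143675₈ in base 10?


Positional values:
Position 0: 5 × 8^0 = 5
Position 1: 7 × 8^1 = 56
Position 2: 6 × 8^2 = 384
Position 3: 3 × 8^3 = 1536
Position 4: 4 × 8^4 = 16384
Position 5: 1 × 8^5 = 32768
Sum = 5 + 56 + 384 + 1536 + 16384 + 32768
= 51133


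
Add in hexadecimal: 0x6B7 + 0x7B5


Align and add column by column (LSB to MSB, each column mod 16 with carry):
  06B7
+ 07B5
  ----
  col 0: 7(7) + 5(5) + 0 (carry in) = 12 → C(12), carry out 0
  col 1: B(11) + B(11) + 0 (carry in) = 22 → 6(6), carry out 1
  col 2: 6(6) + 7(7) + 1 (carry in) = 14 → E(14), carry out 0
  col 3: 0(0) + 0(0) + 0 (carry in) = 0 → 0(0), carry out 0
Reading digits MSB→LSB: 0E6C
Strip leading zeros: E6C
= 0xE6C


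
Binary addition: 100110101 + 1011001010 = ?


Align and add column by column (LSB to MSB, carry propagating):
  00100110101
+ 01011001010
  -----------
  col 0: 1 + 0 + 0 (carry in) = 1 → bit 1, carry out 0
  col 1: 0 + 1 + 0 (carry in) = 1 → bit 1, carry out 0
  col 2: 1 + 0 + 0 (carry in) = 1 → bit 1, carry out 0
  col 3: 0 + 1 + 0 (carry in) = 1 → bit 1, carry out 0
  col 4: 1 + 0 + 0 (carry in) = 1 → bit 1, carry out 0
  col 5: 1 + 0 + 0 (carry in) = 1 → bit 1, carry out 0
  col 6: 0 + 1 + 0 (carry in) = 1 → bit 1, carry out 0
  col 7: 0 + 1 + 0 (carry in) = 1 → bit 1, carry out 0
  col 8: 1 + 0 + 0 (carry in) = 1 → bit 1, carry out 0
  col 9: 0 + 1 + 0 (carry in) = 1 → bit 1, carry out 0
  col 10: 0 + 0 + 0 (carry in) = 0 → bit 0, carry out 0
Reading bits MSB→LSB: 01111111111
Strip leading zeros: 1111111111
= 1111111111


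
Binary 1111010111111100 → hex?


Group into 4-bit nibbles: 1111010111111100
  1111 = F
  0101 = 5
  1111 = F
  1100 = C
= 0xF5FC


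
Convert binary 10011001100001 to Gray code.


Binary: 10011001100001
Gray code: G = B XOR (B >> 1)
B >> 1 = 01001100110000
10011001100001 XOR 01001100110000:
  1 XOR 0 = 1
  0 XOR 1 = 1
  0 XOR 0 = 0
  1 XOR 0 = 1
  1 XOR 1 = 0
  0 XOR 1 = 1
  0 XOR 0 = 0
  1 XOR 0 = 1
  1 XOR 1 = 0
  0 XOR 1 = 1
  0 XOR 0 = 0
  0 XOR 0 = 0
  0 XOR 0 = 0
  1 XOR 0 = 1
= 11010101010001


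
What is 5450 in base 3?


Divide by 3 repeatedly:
5450 ÷ 3 = 1816 remainder 2
1816 ÷ 3 = 605 remainder 1
605 ÷ 3 = 201 remainder 2
201 ÷ 3 = 67 remainder 0
67 ÷ 3 = 22 remainder 1
22 ÷ 3 = 7 remainder 1
7 ÷ 3 = 2 remainder 1
2 ÷ 3 = 0 remainder 2
Reading remainders bottom-up:
= 21110212


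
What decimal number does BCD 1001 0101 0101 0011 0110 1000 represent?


Each 4-bit group → digit:
  1001 → 9
  0101 → 5
  0101 → 5
  0011 → 3
  0110 → 6
  1000 → 8
= 955368


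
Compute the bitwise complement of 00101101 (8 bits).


Original: 00101101
Invert all bits:
  bit 0: 0 → 1
  bit 1: 0 → 1
  bit 2: 1 → 0
  bit 3: 0 → 1
  bit 4: 1 → 0
  bit 5: 1 → 0
  bit 6: 0 → 1
  bit 7: 1 → 0
= 11010010


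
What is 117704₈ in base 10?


Positional values:
Position 0: 4 × 8^0 = 4
Position 1: 0 × 8^1 = 0
Position 2: 7 × 8^2 = 448
Position 3: 7 × 8^3 = 3584
Position 4: 1 × 8^4 = 4096
Position 5: 1 × 8^5 = 32768
Sum = 4 + 0 + 448 + 3584 + 4096 + 32768
= 40900


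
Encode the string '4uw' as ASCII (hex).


String: '4uw'  (3 characters)
Per-character ASCII lookup:
  '4': digits start at 48: '4' = 48 + 4 = 52 → 0x34
  'u': lowercase starts at 97: 'u' = 97 + 20 = 117 → 0x75
  'w': lowercase starts at 97: 'w' = 97 + 22 = 119 → 0x77
= 0x34 0x75 0x77


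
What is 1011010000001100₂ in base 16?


Group into 4-bit nibbles: 1011010000001100
  1011 = B
  0100 = 4
  0000 = 0
  1100 = C
= 0xB40C


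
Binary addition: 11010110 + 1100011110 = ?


Align and add column by column (LSB to MSB, carry propagating):
  00011010110
+ 01100011110
  -----------
  col 0: 0 + 0 + 0 (carry in) = 0 → bit 0, carry out 0
  col 1: 1 + 1 + 0 (carry in) = 2 → bit 0, carry out 1
  col 2: 1 + 1 + 1 (carry in) = 3 → bit 1, carry out 1
  col 3: 0 + 1 + 1 (carry in) = 2 → bit 0, carry out 1
  col 4: 1 + 1 + 1 (carry in) = 3 → bit 1, carry out 1
  col 5: 0 + 0 + 1 (carry in) = 1 → bit 1, carry out 0
  col 6: 1 + 0 + 0 (carry in) = 1 → bit 1, carry out 0
  col 7: 1 + 0 + 0 (carry in) = 1 → bit 1, carry out 0
  col 8: 0 + 1 + 0 (carry in) = 1 → bit 1, carry out 0
  col 9: 0 + 1 + 0 (carry in) = 1 → bit 1, carry out 0
  col 10: 0 + 0 + 0 (carry in) = 0 → bit 0, carry out 0
Reading bits MSB→LSB: 01111110100
Strip leading zeros: 1111110100
= 1111110100


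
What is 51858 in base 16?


Divide by 16 repeatedly:
51858 ÷ 16 = 3241 remainder 2 (2)
3241 ÷ 16 = 202 remainder 9 (9)
202 ÷ 16 = 12 remainder 10 (A)
12 ÷ 16 = 0 remainder 12 (C)
Reading remainders bottom-up:
= 0xCA92


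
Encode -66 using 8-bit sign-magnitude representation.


Sign bit: 1 (negative)
Magnitude: 66 = 1000010
= 11000010


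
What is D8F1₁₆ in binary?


Each hex digit → 4 binary bits:
  D = 1101
  8 = 1000
  F = 1111
  1 = 0001
Concatenate: 1101 1000 1111 0001
= 1101100011110001


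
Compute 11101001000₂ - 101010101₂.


Align and subtract column by column (LSB to MSB, borrowing when needed):
  11101001000
- 00101010101
  -----------
  col 0: (0 - 0 borrow-in) - 1 → borrow from next column: (0+2) - 1 = 1, borrow out 1
  col 1: (0 - 1 borrow-in) - 0 → borrow from next column: (-1+2) - 0 = 1, borrow out 1
  col 2: (0 - 1 borrow-in) - 1 → borrow from next column: (-1+2) - 1 = 0, borrow out 1
  col 3: (1 - 1 borrow-in) - 0 → 0 - 0 = 0, borrow out 0
  col 4: (0 - 0 borrow-in) - 1 → borrow from next column: (0+2) - 1 = 1, borrow out 1
  col 5: (0 - 1 borrow-in) - 0 → borrow from next column: (-1+2) - 0 = 1, borrow out 1
  col 6: (1 - 1 borrow-in) - 1 → borrow from next column: (0+2) - 1 = 1, borrow out 1
  col 7: (0 - 1 borrow-in) - 0 → borrow from next column: (-1+2) - 0 = 1, borrow out 1
  col 8: (1 - 1 borrow-in) - 1 → borrow from next column: (0+2) - 1 = 1, borrow out 1
  col 9: (1 - 1 borrow-in) - 0 → 0 - 0 = 0, borrow out 0
  col 10: (1 - 0 borrow-in) - 0 → 1 - 0 = 1, borrow out 0
Reading bits MSB→LSB: 10111110011
Strip leading zeros: 10111110011
= 10111110011


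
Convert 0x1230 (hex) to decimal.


Positional values:
Position 0: 0 × 16^0 = 0 × 1 = 0
Position 1: 3 × 16^1 = 3 × 16 = 48
Position 2: 2 × 16^2 = 2 × 256 = 512
Position 3: 1 × 16^3 = 1 × 4096 = 4096
Sum = 0 + 48 + 512 + 4096
= 4656


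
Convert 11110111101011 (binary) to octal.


Group into 3-bit groups: 011110111101011
  011 = 3
  110 = 6
  111 = 7
  101 = 5
  011 = 3
= 0o36753


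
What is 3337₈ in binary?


Each octal digit → 3 binary bits:
  3 = 011
  3 = 011
  3 = 011
  7 = 111
Concatenate: 011 011 011 111
= 011011011111


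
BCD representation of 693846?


Each digit → 4-bit binary:
  6 → 0110
  9 → 1001
  3 → 0011
  8 → 1000
  4 → 0100
  6 → 0110
= 0110 1001 0011 1000 0100 0110


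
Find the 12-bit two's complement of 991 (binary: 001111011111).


Original: 001111011111
Step 1 - Invert all bits: 110000100000
Step 2 - Add 1: 110000100000 + 1
= 110000100001 (represents -991)


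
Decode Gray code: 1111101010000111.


Gray code: 1111101010000111
MSB stays the same: 1
Each subsequent bit = prev_binary XOR current_gray:
  B[1] = 1 XOR 1 = 0
  B[2] = 0 XOR 1 = 1
  B[3] = 1 XOR 1 = 0
  B[4] = 0 XOR 1 = 1
  B[5] = 1 XOR 0 = 1
  B[6] = 1 XOR 1 = 0
  B[7] = 0 XOR 0 = 0
  B[8] = 0 XOR 1 = 1
  B[9] = 1 XOR 0 = 1
  B[10] = 1 XOR 0 = 1
  B[11] = 1 XOR 0 = 1
  B[12] = 1 XOR 0 = 1
  B[13] = 1 XOR 1 = 0
  B[14] = 0 XOR 1 = 1
  B[15] = 1 XOR 1 = 0
= 1010110011111010 (44282 decimal)


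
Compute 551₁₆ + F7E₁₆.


Align and add column by column (LSB to MSB, each column mod 16 with carry):
  0551
+ 0F7E
  ----
  col 0: 1(1) + E(14) + 0 (carry in) = 15 → F(15), carry out 0
  col 1: 5(5) + 7(7) + 0 (carry in) = 12 → C(12), carry out 0
  col 2: 5(5) + F(15) + 0 (carry in) = 20 → 4(4), carry out 1
  col 3: 0(0) + 0(0) + 1 (carry in) = 1 → 1(1), carry out 0
Reading digits MSB→LSB: 14CF
Strip leading zeros: 14CF
= 0x14CF


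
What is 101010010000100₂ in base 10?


Positional values:
Bit 2: 1 × 2^2 = 4
Bit 7: 1 × 2^7 = 128
Bit 10: 1 × 2^10 = 1024
Bit 12: 1 × 2^12 = 4096
Bit 14: 1 × 2^14 = 16384
Sum = 4 + 128 + 1024 + 4096 + 16384
= 21636


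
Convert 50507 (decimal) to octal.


Divide by 8 repeatedly:
50507 ÷ 8 = 6313 remainder 3
6313 ÷ 8 = 789 remainder 1
789 ÷ 8 = 98 remainder 5
98 ÷ 8 = 12 remainder 2
12 ÷ 8 = 1 remainder 4
1 ÷ 8 = 0 remainder 1
Reading remainders bottom-up:
= 0o142513


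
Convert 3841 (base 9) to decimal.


Positional values (base 9):
  1 × 9^0 = 1 × 1 = 1
  4 × 9^1 = 4 × 9 = 36
  8 × 9^2 = 8 × 81 = 648
  3 × 9^3 = 3 × 729 = 2187
Sum = 1 + 36 + 648 + 2187
= 2872


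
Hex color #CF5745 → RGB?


Hex: #CF5745
R = CF₁₆ = 207
G = 57₁₆ = 87
B = 45₁₆ = 69
= RGB(207, 87, 69)


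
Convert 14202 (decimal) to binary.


Divide by 2 repeatedly:
14202 ÷ 2 = 7101 remainder 0
7101 ÷ 2 = 3550 remainder 1
3550 ÷ 2 = 1775 remainder 0
1775 ÷ 2 = 887 remainder 1
887 ÷ 2 = 443 remainder 1
443 ÷ 2 = 221 remainder 1
221 ÷ 2 = 110 remainder 1
110 ÷ 2 = 55 remainder 0
55 ÷ 2 = 27 remainder 1
27 ÷ 2 = 13 remainder 1
13 ÷ 2 = 6 remainder 1
6 ÷ 2 = 3 remainder 0
3 ÷ 2 = 1 remainder 1
1 ÷ 2 = 0 remainder 1
Reading remainders bottom-up:
= 11011101111010


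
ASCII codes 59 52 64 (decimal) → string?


Codes (decimal): 59 52 64
Per-code ASCII lookup:
  59  (special character) → ';'
  52  (range 48-57: digits, 52 - 48 = 4) → '4'
  64  (special character) → '@'
= ';4@'


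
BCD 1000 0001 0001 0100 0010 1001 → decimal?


Each 4-bit group → digit:
  1000 → 8
  0001 → 1
  0001 → 1
  0100 → 4
  0010 → 2
  1001 → 9
= 811429


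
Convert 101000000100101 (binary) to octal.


Group into 3-bit groups: 101000000100101
  101 = 5
  000 = 0
  000 = 0
  100 = 4
  101 = 5
= 0o50045


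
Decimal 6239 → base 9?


Divide by 9 repeatedly:
6239 ÷ 9 = 693 remainder 2
693 ÷ 9 = 77 remainder 0
77 ÷ 9 = 8 remainder 5
8 ÷ 9 = 0 remainder 8
Reading remainders bottom-up:
= 8502
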